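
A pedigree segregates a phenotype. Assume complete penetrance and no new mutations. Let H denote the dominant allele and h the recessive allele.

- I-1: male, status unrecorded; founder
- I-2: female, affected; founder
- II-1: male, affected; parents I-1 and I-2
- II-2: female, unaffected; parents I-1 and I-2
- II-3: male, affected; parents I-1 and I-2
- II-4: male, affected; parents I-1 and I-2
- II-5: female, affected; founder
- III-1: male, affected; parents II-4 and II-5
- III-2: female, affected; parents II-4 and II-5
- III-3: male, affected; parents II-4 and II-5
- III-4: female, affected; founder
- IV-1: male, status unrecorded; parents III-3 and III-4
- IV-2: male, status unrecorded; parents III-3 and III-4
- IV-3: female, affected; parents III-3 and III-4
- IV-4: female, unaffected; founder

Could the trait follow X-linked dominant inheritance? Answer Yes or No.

Yes

A consistent assignment under X-linked dominant exists: I-1 X^h Y, I-2 X^H X^h, II-1 X^H Y, II-2 X^h X^h, II-3 X^H Y, II-4 X^H Y, II-5 X^H X^H, III-1 X^H Y, III-2 X^H X^H, III-3 X^H Y, III-4 X^H X^H, IV-1 X^H Y, IV-2 X^H Y, IV-3 X^H X^H, IV-4 X^h X^h.
In this assignment every recorded phenotype matches its genotype and every non-founder's genotype is obtainable from its parents' genotypes, so the pedigree is consistent.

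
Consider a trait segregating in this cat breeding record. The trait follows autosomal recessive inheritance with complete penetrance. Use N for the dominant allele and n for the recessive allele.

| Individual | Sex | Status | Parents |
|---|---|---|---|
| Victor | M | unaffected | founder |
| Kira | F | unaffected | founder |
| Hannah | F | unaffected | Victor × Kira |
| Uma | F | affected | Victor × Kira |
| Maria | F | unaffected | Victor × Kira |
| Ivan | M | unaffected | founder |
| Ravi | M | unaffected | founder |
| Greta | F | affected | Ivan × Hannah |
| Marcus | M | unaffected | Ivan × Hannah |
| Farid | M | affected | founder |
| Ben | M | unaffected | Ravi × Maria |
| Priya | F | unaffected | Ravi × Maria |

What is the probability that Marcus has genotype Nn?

2/3

Ivan is unaffected so carries N and passed n to Greta (nn), so Ivan is Nn.
Hannah is unaffected so carries N and passed n to Greta (nn), so Hannah is Nn.
Their cross gives offspring ratios 1/4 NN : 1/2 Nn : 1/4 nn. Conditioning on Marcus being unaffected, P(Nn) = 1/2 / 3/4 = 2/3.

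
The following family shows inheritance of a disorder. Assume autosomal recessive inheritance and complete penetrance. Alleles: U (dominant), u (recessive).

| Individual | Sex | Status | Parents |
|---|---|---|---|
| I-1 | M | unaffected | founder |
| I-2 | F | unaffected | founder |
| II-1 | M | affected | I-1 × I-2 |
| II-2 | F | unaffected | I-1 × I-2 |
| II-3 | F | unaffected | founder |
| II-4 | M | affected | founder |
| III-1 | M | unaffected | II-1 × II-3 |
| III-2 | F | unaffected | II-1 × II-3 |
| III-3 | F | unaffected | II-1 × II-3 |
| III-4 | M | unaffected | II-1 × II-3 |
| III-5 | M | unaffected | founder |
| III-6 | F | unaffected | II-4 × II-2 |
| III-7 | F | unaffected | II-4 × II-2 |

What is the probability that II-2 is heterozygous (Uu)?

I-1 is unaffected so carries U and passed u to II-1 (uu), so I-1 is Uu.
I-2 is unaffected so carries U and passed u to II-1 (uu), so I-2 is Uu.
Their cross gives offspring ratios 1/4 UU : 1/2 Uu : 1/4 uu. Conditioning on II-2 being unaffected, P(Uu) = 1/2 / 3/4 = 2/3 before taking II-2's own offspring into account.
II-4 is affected, so II-4 is uu.
Now use II-2's offspring. Probability of each recorded status — unaffected daughter III-6: 1/2 if II-2 is Uu, 1 if UU; unaffected daughter III-7: 1/2 if II-2 is Uu, 1 if UU.
Bayes: P(Uu) = 2/3·1/4 / (2/3·1/4 + 1/3·1) = 1/3.

1/3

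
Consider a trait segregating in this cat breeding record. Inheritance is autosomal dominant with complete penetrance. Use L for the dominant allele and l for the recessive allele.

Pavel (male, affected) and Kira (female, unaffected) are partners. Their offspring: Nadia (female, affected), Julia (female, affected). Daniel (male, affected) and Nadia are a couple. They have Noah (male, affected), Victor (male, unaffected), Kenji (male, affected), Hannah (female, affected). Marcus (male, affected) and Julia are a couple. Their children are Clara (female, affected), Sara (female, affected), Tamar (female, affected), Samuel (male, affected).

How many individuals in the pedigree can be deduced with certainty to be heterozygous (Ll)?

Obligate heterozygotes: Nadia is affected so carries L and received l from Kira (ll), so Nadia is Ll; Julia is affected so carries L and received l from Kira (ll), so Julia is Ll; Daniel is affected so carries L and passed l to Victor (ll), so Daniel is Ll.
Every other individual is either homozygous by phenotype or has at least one consistent homozygous assignment, so the count is 3.

3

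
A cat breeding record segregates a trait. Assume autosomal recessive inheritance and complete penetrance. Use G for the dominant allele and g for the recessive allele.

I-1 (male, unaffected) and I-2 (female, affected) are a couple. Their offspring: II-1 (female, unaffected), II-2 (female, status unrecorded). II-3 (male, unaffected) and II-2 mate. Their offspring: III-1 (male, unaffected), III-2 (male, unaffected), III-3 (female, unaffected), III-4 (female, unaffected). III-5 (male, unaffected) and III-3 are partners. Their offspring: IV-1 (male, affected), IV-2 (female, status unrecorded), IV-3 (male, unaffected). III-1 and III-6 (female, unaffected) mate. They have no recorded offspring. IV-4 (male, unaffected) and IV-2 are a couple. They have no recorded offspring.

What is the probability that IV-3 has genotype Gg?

III-5 is unaffected so carries G and passed g to IV-1 (gg), so III-5 is Gg.
III-3 is unaffected so carries G and passed g to IV-1 (gg), so III-3 is Gg.
Their cross gives offspring ratios 1/4 GG : 1/2 Gg : 1/4 gg. Conditioning on IV-3 being unaffected, P(Gg) = 1/2 / 3/4 = 2/3.

2/3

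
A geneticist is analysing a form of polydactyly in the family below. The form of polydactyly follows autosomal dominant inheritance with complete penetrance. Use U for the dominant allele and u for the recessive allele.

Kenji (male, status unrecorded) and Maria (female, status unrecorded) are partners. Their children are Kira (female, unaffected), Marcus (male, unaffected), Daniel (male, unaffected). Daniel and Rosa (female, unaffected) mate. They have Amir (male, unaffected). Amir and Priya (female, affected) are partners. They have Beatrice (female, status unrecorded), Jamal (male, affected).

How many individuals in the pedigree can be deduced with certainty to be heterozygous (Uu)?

Obligate heterozygotes: Jamal is affected so carries U and received u from Amir (uu), so Jamal is Uu.
Every other individual is either homozygous by phenotype or has at least one consistent homozygous assignment, so the count is 1.

1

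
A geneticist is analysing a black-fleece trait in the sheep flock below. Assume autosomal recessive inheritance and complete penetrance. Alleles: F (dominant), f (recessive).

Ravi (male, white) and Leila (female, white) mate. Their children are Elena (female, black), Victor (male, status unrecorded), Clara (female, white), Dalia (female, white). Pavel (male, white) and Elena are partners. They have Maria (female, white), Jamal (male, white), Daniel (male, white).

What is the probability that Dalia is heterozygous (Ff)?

2/3

Ravi is white so carries F and passed f to Elena (ff), so Ravi is Ff.
Leila is white so carries F and passed f to Elena (ff), so Leila is Ff.
Their cross gives offspring ratios 1/4 FF : 1/2 Ff : 1/4 ff. Conditioning on Dalia being white, P(Ff) = 1/2 / 3/4 = 2/3.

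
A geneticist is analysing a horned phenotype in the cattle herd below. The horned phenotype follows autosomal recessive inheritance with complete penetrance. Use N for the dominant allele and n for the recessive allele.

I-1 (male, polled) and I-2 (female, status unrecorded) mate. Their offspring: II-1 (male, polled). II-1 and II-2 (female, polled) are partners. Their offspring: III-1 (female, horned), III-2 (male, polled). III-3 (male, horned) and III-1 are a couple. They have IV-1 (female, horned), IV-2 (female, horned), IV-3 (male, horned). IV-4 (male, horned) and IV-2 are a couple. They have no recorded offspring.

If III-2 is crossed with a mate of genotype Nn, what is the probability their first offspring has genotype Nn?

1/2

II-1 is polled so carries N and passed n to III-1 (nn), so II-1 is Nn.
II-2 is polled so carries N and passed n to III-1 (nn), so II-2 is Nn.
III-2 is a polled offspring of II-1 (Nn) × II-2 (Nn), whose cross gives 1/4 NN : 1/2 Nn : 1/4 nn; conditioning on being polled, III-2 is NN with probability 1/3, Nn with probability 2/3.
Summing over parental genotype combinations, P(offspring has genotype Nn) = 1/3·1/2 + 2/3·1/2 = 1/2.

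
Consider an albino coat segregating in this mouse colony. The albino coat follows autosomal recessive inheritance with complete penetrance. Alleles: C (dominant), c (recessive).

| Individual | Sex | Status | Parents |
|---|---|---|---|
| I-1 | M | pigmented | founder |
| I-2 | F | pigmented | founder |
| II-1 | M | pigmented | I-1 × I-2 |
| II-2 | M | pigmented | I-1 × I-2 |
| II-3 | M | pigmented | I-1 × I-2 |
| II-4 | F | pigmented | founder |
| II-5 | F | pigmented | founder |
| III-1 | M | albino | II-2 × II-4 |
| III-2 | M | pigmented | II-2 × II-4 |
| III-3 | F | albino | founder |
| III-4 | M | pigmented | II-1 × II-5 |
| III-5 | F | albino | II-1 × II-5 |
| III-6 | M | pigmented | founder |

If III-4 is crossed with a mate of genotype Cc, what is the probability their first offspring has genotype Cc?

II-1 is pigmented so carries C and passed c to III-5 (cc), so II-1 is Cc.
II-5 is pigmented so carries C and passed c to III-5 (cc), so II-5 is Cc.
III-4 is a pigmented offspring of II-1 (Cc) × II-5 (Cc), whose cross gives 1/4 CC : 1/2 Cc : 1/4 cc; conditioning on being pigmented, III-4 is CC with probability 1/3, Cc with probability 2/3.
Summing over parental genotype combinations, P(offspring has genotype Cc) = 1/3·1/2 + 2/3·1/2 = 1/2.

1/2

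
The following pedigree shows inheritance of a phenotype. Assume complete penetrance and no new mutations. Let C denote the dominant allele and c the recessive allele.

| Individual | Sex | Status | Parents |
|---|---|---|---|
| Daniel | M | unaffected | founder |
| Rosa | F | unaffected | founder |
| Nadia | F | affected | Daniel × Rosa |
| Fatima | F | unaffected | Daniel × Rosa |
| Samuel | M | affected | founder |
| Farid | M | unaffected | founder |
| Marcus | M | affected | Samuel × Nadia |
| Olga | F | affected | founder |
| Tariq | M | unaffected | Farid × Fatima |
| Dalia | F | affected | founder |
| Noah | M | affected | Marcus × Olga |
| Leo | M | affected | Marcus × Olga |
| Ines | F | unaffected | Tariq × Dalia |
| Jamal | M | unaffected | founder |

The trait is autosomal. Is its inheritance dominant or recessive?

recessive

Daniel and Rosa are both unaffected yet have an affected child Nadia. Under dominance, an affected child requires at least one affected parent, so the trait cannot be dominant.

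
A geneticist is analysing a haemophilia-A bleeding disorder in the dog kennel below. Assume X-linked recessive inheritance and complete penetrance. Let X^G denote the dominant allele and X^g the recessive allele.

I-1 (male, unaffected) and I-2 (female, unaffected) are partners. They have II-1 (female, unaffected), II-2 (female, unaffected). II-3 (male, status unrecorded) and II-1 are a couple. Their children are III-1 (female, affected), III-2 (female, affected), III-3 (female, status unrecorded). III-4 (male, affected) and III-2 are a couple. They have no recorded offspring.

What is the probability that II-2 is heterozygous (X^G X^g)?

I-1 is unaffected, so I-1 is X^G Y.
I-2 is unaffected so carries G and passed g to II-1 (X^G X^g, whose G came from I-1), so I-2 is X^G X^g.
Their cross gives offspring ratios 1/2 X^G X^G : 1/2 X^G X^g. Conditioning on II-2 being unaffected, P(X^G X^g) = 1/2 / 1 = 1/2.

1/2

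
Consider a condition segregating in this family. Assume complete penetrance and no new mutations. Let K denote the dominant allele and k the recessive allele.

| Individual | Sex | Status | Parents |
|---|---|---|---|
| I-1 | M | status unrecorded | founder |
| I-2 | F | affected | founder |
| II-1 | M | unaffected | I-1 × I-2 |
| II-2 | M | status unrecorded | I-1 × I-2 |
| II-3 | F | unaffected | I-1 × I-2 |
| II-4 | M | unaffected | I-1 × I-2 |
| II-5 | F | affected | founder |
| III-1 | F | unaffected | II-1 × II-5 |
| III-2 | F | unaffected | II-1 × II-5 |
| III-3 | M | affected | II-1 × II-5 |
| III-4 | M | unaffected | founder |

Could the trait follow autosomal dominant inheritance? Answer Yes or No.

A consistent assignment under autosomal dominant exists: I-1 Kk, I-2 Kk, II-1 kk, II-2 KK, II-3 kk, II-4 kk, II-5 Kk, III-1 kk, III-2 kk, III-3 Kk, III-4 kk.
In this assignment every recorded phenotype matches its genotype and every non-founder's genotype is obtainable from its parents' genotypes, so the pedigree is consistent.

Yes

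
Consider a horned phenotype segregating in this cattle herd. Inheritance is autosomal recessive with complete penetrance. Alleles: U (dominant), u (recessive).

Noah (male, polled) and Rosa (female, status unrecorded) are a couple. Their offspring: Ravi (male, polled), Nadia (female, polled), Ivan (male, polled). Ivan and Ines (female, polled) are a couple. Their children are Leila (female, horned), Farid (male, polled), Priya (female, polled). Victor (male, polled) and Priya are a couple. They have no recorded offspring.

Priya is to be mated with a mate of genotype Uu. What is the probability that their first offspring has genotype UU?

1/3

Ivan is polled so carries U and passed u to Leila (uu), so Ivan is Uu.
Ines is polled so carries U and passed u to Leila (uu), so Ines is Uu.
Priya is a polled offspring of Ivan (Uu) × Ines (Uu), whose cross gives 1/4 UU : 1/2 Uu : 1/4 uu; conditioning on being polled, Priya is UU with probability 1/3, Uu with probability 2/3.
Summing over parental genotype combinations, P(offspring has genotype UU) = 1/3·1/2 + 2/3·1/4 = 1/3.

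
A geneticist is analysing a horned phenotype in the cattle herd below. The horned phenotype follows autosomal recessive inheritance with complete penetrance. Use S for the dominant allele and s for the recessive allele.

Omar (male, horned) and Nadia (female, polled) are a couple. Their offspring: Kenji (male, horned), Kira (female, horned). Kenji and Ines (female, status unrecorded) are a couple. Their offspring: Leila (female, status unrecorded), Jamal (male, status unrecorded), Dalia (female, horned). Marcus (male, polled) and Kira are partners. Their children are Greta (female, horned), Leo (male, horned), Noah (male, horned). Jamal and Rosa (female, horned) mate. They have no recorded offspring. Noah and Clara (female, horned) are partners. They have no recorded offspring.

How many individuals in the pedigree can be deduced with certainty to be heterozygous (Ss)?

Obligate heterozygotes: Nadia is polled so carries S and passed s to Kenji (ss), so Nadia is Ss; Marcus is polled so carries S and passed s to Greta (ss), so Marcus is Ss.
Every other individual is either homozygous by phenotype or has at least one consistent homozygous assignment, so the count is 2.

2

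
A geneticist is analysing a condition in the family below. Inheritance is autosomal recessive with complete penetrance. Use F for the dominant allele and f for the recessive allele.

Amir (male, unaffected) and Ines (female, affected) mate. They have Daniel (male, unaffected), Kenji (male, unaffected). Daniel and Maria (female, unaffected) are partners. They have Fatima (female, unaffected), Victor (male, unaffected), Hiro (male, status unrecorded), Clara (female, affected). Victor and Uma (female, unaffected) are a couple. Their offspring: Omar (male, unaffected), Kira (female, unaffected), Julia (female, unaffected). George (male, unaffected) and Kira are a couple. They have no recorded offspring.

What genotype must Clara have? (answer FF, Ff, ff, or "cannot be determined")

Clara is affected, so Clara is ff.

ff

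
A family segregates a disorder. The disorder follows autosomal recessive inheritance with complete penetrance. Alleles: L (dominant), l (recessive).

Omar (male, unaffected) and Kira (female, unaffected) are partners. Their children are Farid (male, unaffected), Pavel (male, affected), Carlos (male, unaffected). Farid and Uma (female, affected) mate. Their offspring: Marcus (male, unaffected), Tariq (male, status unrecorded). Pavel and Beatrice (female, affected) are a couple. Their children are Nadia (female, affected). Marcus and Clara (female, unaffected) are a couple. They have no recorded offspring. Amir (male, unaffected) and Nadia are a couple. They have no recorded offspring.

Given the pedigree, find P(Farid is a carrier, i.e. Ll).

1/2

Omar is unaffected so carries L and passed l to Pavel (ll), so Omar is Ll.
Kira is unaffected so carries L and passed l to Pavel (ll), so Kira is Ll.
Their cross gives offspring ratios 1/4 LL : 1/2 Ll : 1/4 ll. Conditioning on Farid being unaffected, P(Ll) = 1/2 / 3/4 = 2/3 before taking Farid's own offspring into account.
Uma is affected, so Uma is ll.
Now use Farid's offspring. Probability of each recorded status — unaffected son Marcus: 1/2 if Farid is Ll, 1 if LL. (Tariq: equally likely either way, so uninformative.)
Bayes: P(Ll) = 2/3·1/2 / (2/3·1/2 + 1/3·1) = 1/2.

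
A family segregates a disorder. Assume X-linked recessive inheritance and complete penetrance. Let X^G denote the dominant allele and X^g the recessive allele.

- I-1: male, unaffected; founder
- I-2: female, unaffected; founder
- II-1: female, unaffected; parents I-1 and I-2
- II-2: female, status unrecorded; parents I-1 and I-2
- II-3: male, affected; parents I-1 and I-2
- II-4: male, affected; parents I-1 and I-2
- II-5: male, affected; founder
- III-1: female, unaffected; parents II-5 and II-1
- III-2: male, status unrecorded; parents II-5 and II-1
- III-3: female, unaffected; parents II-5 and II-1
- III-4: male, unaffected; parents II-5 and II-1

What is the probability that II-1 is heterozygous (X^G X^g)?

1/9

I-1 is unaffected, so I-1 is X^G Y.
I-2 is unaffected so carries G and passed g to II-3 (X^g Y), so I-2 is X^G X^g.
Their cross gives offspring ratios 1/2 X^G X^G : 1/2 X^G X^g. Conditioning on II-1 being unaffected, P(X^G X^g) = 1/2 / 1 = 1/2 before taking II-1's own offspring into account.
II-5 is affected, so II-5 is X^g Y.
Now use II-1's offspring. Probability of each recorded status — unaffected daughter III-1: 1/2 if II-1 is X^G X^g, 1 if X^G X^G; unaffected daughter III-3: 1/2 if II-1 is X^G X^g, 1 if X^G X^G; unaffected son III-4: 1/2 if II-1 is X^G X^g, 1 if X^G X^G. (III-2: equally likely either way, so uninformative.)
Bayes: P(X^G X^g) = 1/2·1/8 / (1/2·1/8 + 1/2·1) = 1/9.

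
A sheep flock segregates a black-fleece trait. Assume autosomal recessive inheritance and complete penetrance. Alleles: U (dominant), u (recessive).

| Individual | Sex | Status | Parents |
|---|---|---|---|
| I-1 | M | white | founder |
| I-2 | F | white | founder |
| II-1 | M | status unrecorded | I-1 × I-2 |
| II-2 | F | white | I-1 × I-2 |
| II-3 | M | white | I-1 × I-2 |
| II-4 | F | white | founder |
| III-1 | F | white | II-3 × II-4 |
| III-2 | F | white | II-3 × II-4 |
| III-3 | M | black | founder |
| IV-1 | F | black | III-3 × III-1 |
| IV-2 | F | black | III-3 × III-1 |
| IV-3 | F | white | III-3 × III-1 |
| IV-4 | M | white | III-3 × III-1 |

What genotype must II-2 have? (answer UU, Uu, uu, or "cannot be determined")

II-2's phenotype allows UU or Uu, and no parent or child forces a single allele at both positions; consistent genotype assignments exist with II-2 as UU or Uu.

cannot be determined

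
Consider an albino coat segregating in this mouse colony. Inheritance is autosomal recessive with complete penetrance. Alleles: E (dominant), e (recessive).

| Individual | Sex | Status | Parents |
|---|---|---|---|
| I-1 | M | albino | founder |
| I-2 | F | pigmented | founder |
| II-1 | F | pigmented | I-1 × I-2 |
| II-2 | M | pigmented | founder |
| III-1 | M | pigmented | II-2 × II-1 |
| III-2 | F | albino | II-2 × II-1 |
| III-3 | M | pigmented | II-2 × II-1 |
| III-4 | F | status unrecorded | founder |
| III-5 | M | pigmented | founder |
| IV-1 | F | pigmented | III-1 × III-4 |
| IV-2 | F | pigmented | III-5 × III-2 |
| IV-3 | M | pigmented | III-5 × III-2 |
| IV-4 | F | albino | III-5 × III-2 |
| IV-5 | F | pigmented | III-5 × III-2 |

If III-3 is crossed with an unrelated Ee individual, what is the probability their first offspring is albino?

1/6

II-2 is pigmented so carries E and passed e to III-2 (ee), so II-2 is Ee.
II-1 is pigmented so carries E and received e from I-1 (ee), so II-1 is Ee.
III-3 is a pigmented offspring of II-2 (Ee) × II-1 (Ee), whose cross gives 1/4 EE : 1/2 Ee : 1/4 ee; conditioning on being pigmented, III-3 is EE with probability 1/3, Ee with probability 2/3.
Summing over parental genotype combinations, P(offspring is albino) = 2/3·1/4 = 1/6.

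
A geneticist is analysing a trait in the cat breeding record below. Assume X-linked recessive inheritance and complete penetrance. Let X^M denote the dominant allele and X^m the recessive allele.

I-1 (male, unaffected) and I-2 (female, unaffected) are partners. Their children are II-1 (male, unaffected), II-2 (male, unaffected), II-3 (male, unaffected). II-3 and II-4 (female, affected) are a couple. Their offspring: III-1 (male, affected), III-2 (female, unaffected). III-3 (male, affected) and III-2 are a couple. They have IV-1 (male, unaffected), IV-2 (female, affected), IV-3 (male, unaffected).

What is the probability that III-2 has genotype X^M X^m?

III-2 is unaffected so carries M and received m from II-4 (X^m X^m), so III-2 is X^M X^m, giving P(X^M X^m) = 1.

1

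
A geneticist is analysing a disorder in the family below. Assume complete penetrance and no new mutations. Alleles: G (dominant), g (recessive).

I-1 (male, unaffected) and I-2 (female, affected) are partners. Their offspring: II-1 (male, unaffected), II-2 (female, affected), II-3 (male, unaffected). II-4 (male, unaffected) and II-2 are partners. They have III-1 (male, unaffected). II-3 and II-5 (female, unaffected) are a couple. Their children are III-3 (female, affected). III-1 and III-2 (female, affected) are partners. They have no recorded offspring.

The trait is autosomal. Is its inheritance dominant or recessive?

recessive

II-3 and II-5 are both unaffected yet have an affected child III-3. Under dominance, an affected child requires at least one affected parent, so the trait cannot be dominant.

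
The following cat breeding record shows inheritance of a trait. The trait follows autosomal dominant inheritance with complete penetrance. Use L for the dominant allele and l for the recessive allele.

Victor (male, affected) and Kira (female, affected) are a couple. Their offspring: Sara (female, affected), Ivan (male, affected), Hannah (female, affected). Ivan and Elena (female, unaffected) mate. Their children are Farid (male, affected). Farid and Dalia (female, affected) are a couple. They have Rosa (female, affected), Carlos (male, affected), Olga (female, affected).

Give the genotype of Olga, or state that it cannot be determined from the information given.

cannot be determined

Olga's phenotype allows LL or Ll, and no parent or child forces a single allele at both positions; consistent genotype assignments exist with Olga as LL or Ll.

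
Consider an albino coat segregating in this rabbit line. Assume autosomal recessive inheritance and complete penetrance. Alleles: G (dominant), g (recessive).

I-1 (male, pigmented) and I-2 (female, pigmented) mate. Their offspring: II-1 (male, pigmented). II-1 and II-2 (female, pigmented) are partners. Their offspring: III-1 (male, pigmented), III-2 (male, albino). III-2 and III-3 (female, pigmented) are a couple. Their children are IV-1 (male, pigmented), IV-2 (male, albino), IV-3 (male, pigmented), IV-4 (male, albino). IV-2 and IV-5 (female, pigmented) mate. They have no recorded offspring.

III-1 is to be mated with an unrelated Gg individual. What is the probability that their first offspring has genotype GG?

1/3

II-1 is pigmented so carries G and passed g to III-2 (gg), so II-1 is Gg.
II-2 is pigmented so carries G and passed g to III-2 (gg), so II-2 is Gg.
III-1 is a pigmented offspring of II-1 (Gg) × II-2 (Gg), whose cross gives 1/4 GG : 1/2 Gg : 1/4 gg; conditioning on being pigmented, III-1 is GG with probability 1/3, Gg with probability 2/3.
Summing over parental genotype combinations, P(offspring has genotype GG) = 1/3·1/2 + 2/3·1/4 = 1/3.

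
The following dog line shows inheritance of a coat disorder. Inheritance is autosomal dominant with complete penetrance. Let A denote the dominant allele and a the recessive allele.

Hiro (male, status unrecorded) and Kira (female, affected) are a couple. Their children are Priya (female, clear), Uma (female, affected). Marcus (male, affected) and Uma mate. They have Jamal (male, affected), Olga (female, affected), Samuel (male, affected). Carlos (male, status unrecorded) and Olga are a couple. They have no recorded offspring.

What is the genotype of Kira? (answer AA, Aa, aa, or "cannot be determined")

Aa

From phenotype alone, Kira is AA or Aa.
Kira is affected so carries A and passed a to Priya (aa), so Kira is Aa.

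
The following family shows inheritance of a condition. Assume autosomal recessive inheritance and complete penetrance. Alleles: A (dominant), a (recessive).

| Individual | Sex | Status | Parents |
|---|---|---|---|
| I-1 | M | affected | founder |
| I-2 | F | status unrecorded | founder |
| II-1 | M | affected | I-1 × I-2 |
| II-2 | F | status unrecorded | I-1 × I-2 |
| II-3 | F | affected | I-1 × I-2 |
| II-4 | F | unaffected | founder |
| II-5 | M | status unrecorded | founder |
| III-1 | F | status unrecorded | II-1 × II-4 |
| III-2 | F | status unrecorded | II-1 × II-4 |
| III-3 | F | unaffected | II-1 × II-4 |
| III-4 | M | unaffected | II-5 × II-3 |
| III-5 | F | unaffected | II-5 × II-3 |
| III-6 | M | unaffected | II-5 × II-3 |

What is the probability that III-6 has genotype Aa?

1

III-6 is unaffected so carries A and received a from II-3 (aa), so III-6 is Aa, giving P(Aa) = 1.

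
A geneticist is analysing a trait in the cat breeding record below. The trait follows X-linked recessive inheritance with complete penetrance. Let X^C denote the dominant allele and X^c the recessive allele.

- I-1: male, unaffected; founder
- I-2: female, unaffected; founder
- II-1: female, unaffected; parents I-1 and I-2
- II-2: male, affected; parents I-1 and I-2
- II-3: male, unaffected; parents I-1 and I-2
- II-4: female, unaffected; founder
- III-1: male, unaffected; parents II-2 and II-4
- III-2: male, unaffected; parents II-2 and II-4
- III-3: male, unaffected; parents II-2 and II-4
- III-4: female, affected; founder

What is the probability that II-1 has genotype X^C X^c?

I-1 is unaffected, so I-1 is X^C Y.
I-2 is unaffected so carries C and passed c to II-2 (X^c Y), so I-2 is X^C X^c.
Their cross gives offspring ratios 1/2 X^C X^C : 1/2 X^C X^c. Conditioning on II-1 being unaffected, P(X^C X^c) = 1/2 / 1 = 1/2.

1/2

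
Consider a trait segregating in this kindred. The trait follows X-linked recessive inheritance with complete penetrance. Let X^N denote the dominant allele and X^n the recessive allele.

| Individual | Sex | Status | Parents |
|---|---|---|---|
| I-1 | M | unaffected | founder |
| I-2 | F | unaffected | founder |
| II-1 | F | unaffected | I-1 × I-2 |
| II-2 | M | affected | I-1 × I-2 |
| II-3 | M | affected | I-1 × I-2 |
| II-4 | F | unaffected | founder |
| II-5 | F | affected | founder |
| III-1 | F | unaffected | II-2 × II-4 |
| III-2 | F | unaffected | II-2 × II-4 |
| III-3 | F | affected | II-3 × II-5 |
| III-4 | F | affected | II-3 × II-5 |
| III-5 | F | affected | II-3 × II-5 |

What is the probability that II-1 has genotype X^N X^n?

1/2

I-1 is unaffected, so I-1 is X^N Y.
I-2 is unaffected so carries N and passed n to II-2 (X^n Y), so I-2 is X^N X^n.
Their cross gives offspring ratios 1/2 X^N X^N : 1/2 X^N X^n. Conditioning on II-1 being unaffected, P(X^N X^n) = 1/2 / 1 = 1/2.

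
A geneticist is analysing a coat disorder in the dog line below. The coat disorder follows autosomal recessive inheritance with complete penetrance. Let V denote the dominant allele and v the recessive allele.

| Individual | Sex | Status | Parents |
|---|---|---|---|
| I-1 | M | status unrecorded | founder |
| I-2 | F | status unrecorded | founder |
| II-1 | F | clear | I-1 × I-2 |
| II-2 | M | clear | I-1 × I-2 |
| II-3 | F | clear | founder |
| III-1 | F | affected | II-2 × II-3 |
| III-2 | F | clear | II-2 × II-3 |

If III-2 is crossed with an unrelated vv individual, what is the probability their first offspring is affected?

1/3

II-2 is clear so carries V and passed v to III-1 (vv), so II-2 is Vv.
II-3 is clear so carries V and passed v to III-1 (vv), so II-3 is Vv.
III-2 is a clear offspring of II-2 (Vv) × II-3 (Vv), whose cross gives 1/4 VV : 1/2 Vv : 1/4 vv; conditioning on being clear, III-2 is VV with probability 1/3, Vv with probability 2/3.
Summing over parental genotype combinations, P(offspring is affected) = 2/3·1/2 = 1/3.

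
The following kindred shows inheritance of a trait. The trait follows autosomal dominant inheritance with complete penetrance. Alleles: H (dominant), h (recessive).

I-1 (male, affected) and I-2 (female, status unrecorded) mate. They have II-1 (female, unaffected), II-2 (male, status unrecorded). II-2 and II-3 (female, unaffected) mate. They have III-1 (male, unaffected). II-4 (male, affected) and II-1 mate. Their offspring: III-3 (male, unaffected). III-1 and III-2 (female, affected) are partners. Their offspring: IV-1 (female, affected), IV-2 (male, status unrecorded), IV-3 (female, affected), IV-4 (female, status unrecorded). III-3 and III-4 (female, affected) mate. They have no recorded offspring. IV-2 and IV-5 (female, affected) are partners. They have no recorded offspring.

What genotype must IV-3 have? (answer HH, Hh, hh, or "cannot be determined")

Hh

From phenotype alone, IV-3 is HH or Hh.
IV-3 is affected so carries H and received h from III-1 (hh), so IV-3 is Hh.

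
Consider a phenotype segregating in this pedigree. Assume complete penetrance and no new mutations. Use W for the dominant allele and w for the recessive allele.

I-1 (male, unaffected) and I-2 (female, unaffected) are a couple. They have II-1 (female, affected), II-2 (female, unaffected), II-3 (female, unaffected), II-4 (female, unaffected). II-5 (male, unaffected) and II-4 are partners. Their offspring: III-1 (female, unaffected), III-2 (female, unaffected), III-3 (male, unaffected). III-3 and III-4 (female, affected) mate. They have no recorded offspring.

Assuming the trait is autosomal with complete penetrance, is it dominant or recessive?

I-1 and I-2 are both unaffected yet have an affected child II-1. Under dominance, an affected child requires at least one affected parent, so the trait cannot be dominant.

recessive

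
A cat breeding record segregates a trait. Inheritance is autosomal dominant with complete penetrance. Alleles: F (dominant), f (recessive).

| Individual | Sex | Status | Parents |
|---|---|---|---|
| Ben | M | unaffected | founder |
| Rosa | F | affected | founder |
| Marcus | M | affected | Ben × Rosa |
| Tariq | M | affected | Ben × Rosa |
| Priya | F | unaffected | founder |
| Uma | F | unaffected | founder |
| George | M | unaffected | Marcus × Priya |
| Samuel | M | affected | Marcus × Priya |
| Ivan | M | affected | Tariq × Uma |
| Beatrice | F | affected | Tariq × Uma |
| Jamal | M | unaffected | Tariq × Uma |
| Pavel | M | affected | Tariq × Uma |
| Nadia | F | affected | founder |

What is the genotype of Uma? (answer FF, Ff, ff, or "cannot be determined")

ff

Uma is unaffected, so Uma is ff.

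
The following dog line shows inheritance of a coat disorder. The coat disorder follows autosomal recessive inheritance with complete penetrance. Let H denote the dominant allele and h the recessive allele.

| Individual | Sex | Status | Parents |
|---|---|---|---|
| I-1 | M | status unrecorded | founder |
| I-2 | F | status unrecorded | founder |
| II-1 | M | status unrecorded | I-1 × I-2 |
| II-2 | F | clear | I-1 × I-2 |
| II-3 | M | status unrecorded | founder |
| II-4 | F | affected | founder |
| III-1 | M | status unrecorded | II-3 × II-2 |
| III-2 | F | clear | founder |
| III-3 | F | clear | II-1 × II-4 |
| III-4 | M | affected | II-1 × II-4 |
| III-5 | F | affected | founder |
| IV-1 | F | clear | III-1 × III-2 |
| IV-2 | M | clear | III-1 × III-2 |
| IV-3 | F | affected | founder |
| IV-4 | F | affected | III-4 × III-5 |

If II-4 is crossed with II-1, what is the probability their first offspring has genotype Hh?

1/2

II-4 is affected, so II-4 is hh.
II-1 passed H to III-3 (Hh, whose h came from II-4) and passed h to III-4 (hh), so II-1 is Hh.
The cross gives 1/2 Hh : 1/2 hh, so P(offspring has genotype Hh) = 1/2.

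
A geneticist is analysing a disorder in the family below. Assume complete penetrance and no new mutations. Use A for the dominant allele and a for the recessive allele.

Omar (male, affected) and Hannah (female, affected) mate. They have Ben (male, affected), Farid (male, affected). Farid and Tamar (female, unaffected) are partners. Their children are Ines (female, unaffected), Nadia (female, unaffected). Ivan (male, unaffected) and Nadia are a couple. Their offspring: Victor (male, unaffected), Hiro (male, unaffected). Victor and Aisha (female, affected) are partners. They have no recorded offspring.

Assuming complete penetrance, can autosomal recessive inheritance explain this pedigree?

A consistent assignment under autosomal recessive exists: Omar aa, Hannah aa, Ben aa, Farid aa, Tamar AA, Ines Aa, Nadia Aa, Ivan AA, Victor AA, Hiro AA, Aisha aa.
In this assignment every recorded phenotype matches its genotype and every non-founder's genotype is obtainable from its parents' genotypes, so the pedigree is consistent.

Yes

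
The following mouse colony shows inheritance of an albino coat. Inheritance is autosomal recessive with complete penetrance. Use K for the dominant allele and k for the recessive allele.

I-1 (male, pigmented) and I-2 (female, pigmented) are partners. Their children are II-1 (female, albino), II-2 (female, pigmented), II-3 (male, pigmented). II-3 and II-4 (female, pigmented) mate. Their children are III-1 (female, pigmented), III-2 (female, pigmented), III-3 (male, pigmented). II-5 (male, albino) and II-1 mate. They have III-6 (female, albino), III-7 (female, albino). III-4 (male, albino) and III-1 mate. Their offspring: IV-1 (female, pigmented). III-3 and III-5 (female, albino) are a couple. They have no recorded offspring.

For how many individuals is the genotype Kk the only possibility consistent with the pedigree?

3

Obligate heterozygotes: I-1 is pigmented so carries K and passed k to II-1 (kk), so I-1 is Kk; I-2 is pigmented so carries K and passed k to II-1 (kk), so I-2 is Kk; IV-1 is pigmented so carries K and received k from III-4 (kk), so IV-1 is Kk.
Every other individual is either homozygous by phenotype or has at least one consistent homozygous assignment, so the count is 3.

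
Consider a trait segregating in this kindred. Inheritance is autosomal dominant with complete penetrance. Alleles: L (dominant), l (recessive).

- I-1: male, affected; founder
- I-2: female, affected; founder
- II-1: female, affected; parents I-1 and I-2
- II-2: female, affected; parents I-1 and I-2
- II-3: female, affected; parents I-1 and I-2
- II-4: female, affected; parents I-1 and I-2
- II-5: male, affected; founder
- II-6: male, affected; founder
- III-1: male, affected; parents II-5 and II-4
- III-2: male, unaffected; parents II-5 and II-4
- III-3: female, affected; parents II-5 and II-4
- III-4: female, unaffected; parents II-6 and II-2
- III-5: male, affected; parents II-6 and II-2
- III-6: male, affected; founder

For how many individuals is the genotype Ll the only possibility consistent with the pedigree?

4

Obligate heterozygotes: II-2 is affected so carries L and passed l to III-4 (ll), so II-2 is Ll; II-4 is affected so carries L and passed l to III-2 (ll), so II-4 is Ll; II-5 is affected so carries L and passed l to III-2 (ll), so II-5 is Ll; II-6 is affected so carries L and passed l to III-4 (ll), so II-6 is Ll.
Every other individual is either homozygous by phenotype or has at least one consistent homozygous assignment, so the count is 4.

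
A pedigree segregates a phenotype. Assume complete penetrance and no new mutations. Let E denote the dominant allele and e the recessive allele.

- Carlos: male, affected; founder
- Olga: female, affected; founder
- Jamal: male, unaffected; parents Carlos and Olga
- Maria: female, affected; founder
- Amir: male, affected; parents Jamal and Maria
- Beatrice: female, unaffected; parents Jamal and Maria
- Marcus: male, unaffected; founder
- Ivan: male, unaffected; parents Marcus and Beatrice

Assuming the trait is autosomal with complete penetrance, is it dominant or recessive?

Carlos and Olga are both affected yet have an unaffected child Jamal. Under a recessive model two affected parents are homozygous and every child would be affected, so the trait cannot be recessive.

dominant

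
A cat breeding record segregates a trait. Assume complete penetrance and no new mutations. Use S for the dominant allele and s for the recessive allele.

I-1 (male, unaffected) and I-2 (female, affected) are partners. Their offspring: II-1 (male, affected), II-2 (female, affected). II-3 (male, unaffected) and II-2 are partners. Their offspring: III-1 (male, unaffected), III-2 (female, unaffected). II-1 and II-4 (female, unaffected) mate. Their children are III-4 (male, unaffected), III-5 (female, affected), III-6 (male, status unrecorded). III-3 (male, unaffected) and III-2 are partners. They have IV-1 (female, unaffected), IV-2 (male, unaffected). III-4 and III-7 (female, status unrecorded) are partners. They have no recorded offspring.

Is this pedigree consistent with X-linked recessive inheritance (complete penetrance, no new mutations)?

Under X-linked recessive, II-2 (affected, female) cannot arise from I-1 (unaffected) × I-2 (affected).

No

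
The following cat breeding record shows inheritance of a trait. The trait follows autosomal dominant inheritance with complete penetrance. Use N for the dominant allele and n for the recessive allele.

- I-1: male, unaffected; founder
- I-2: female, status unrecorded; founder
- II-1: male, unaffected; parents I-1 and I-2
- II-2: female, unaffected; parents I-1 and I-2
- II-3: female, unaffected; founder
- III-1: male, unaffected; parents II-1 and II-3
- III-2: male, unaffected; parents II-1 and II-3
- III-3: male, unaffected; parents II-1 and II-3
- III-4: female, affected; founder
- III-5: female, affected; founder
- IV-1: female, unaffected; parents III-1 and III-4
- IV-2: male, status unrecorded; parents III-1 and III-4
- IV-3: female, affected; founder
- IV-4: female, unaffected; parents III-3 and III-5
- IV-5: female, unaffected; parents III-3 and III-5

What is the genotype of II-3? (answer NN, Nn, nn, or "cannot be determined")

II-3 is unaffected, so II-3 is nn.

nn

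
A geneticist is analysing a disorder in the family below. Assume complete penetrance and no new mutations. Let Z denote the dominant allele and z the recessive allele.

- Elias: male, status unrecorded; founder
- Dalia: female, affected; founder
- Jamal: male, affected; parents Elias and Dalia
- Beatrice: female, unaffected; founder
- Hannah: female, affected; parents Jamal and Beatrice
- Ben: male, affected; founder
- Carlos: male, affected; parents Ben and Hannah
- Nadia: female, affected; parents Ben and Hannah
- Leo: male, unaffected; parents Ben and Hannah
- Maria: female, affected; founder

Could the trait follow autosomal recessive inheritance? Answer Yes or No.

No

Under autosomal recessive, Leo (unaffected, male) cannot arise from Ben (affected) × Hannah (affected).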